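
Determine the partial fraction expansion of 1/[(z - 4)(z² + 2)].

Cover-up at z = 4: P = 1/(4² + 2) = 1/18. Then Q = -P = -1/18, R = -P·(0 + 4) = -2/9
Result: (1/18)/(z - 4) - ((1/18)z + 2/9)/(z² + 2)


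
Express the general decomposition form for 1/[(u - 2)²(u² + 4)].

Repeated linear + quadratic: P/(u - 2) + Q/(u - 2)² + (Ru + S)/(u² + 4)


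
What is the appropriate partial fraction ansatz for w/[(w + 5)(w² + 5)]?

Linear + irreducible quadratic: α/(w + 5) + (βw + γ)/(w² + 5)


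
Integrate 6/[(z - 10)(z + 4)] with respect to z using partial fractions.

Decompose: 6/[(z - 10)(z + 4)] = (3/7)/(z - 10) - (3/7)/(z + 4). Integrate each term: (3/7) ln|(z - 10)| - (3/7) ln|(z + 4)| + C


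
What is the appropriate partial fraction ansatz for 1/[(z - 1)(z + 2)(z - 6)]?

Three distinct linear factors: A/(z - 1) + B/(z + 2) + C/(z - 6)


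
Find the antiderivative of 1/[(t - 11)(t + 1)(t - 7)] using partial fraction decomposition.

Cover-up: A = 1/48, B = 1/96, C = -1/32. Decomposition: (1/48)/(t - 11) + (1/96)/(t + 1) - (1/32)/(t - 7). Integrate each term: (1/48) ln|(t - 11)| + (1/96) ln|(t + 1)| - (1/32) ln|(t - 7)| + C


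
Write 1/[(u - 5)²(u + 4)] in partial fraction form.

Cover-up at u=-4: C = 1/(-4 - 5)² = 1/81. Cover-up at u=5: B = 1/(5 + 4) = 1/9. Comparing u² coeff: A = -C = -1/81
Result: (-1/81)/(u - 5) + (1/9)/(u - 5)² + (1/81)/(u + 4)


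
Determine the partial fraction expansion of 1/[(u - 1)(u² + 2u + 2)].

Cover-up at u = 1: A = 1/(1² + 2·1 + 2) = 1/5. Then B = -A = -1/5, C = -A·(2 + 1) = -3/5
Result: (1/5)/(u - 1) - ((1/5)u + 3/5)/(u² + 2u + 2)


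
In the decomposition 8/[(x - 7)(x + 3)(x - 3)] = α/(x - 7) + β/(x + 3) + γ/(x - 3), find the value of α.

Cover-up at x = 7: α = 8/[(7 + 3)(7 - 3)] = 8/[(10)(4)] = 8/40 = 1/5


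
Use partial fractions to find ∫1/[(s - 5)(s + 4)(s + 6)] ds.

Cover-up: A = 1/99, B = -1/18, C = 1/22. Decomposition: (1/99)/(s - 5) - (1/18)/(s + 4) + (1/22)/(s + 6). Integrate each term: (1/99) ln|(s - 5)| - (1/18) ln|(s + 4)| + (1/22) ln|(s + 6)| + C


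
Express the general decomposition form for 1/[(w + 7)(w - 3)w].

Three distinct linear factors: P/(w + 7) + Q/(w - 3) + R/w


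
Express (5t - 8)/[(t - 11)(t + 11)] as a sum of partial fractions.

At t=11: α = (5·11 - 8)/(11 + 11) = 47/22. At t=-11: β = (5·(-11) - 8)/(-11 - 11) = 63/22
Result: (47/22)/(t - 11) + (63/22)/(t + 11)


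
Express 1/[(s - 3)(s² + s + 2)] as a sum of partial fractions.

Cover-up at s = 3: A = 1/(3² + 1·3 + 2) = 1/14. Then B = -A = -1/14, C = -A·(1 + 3) = -2/7
Result: (1/14)/(s - 3) - ((1/14)s + 2/7)/(s² + s + 2)


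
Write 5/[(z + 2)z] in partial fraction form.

5/(z + 2)z = A/(z + 2) + B/z. A = 5/(-2 - 0) = -5/2, B = 5/(0 + 2) = 5/2
Result: (-5/2)/(z + 2) + (5/2)/z


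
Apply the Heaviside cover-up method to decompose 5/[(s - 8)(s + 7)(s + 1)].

Cover (s - 8), s=8: α = 5/[(8 + 7)(8 + 1)] = 1/27. Cover (s + 7), s=-7: β = 5/[(-7 - 8)(-7 + 1)] = 1/18. Cover (s + 1), s=-1: γ = 5/[(-1 - 8)(-1 + 7)] = -5/54.
Result: (1/27)/(s - 8) + (1/18)/(s + 7) - (5/54)/(s + 1)


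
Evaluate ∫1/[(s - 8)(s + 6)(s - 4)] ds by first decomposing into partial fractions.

Cover-up: A = 1/56, B = 1/140, C = -1/40. Decomposition: (1/56)/(s - 8) + (1/140)/(s + 6) - (1/40)/(s - 4). Integrate each term: (1/56) ln|(s - 8)| + (1/140) ln|(s + 6)| - (1/40) ln|(s - 4)| + C


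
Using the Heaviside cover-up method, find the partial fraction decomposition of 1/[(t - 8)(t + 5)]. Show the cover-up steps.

Cover (t - 8): set t=8, get A = 1/(8 + 5) = 1/13. Cover (t + 5): set t=-5, get B = 1/(-5 - 8) = -1/13.
Result: (1/13)/(t - 8) - (1/13)/(t + 5)


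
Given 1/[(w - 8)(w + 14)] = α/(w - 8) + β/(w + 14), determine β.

Cover-up at w = -14: β = 1/(-14 - 8) = -1/22


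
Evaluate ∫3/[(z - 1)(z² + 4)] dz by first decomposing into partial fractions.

Cover-up at z=1: A = 3/(1²+4) = 3/5. Coeff matching: B = -3/5, C = -3/5. Decomposition: (3/5)/(z - 1) - ((3/5)z + 3/5)/(z² + 4). Integrate: linear → ln, quadratic → (1/2)ln + arctan: (3/5) ln|(z - 1)| - (3/10) ln(z² + 4) - (3/10) arctan(z/2) + C


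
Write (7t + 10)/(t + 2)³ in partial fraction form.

(7t + 10) = A(t + 2)² + B(t + 2) + C. At t = -2: C = 7·(-2) + 10 = -4. Coefficients: A = 0, B = 7
Result: 7/(t + 2)² - 4/(t + 2)³


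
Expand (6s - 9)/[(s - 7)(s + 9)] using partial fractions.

At s=7: α = (6·7 - 9)/(7 + 9) = 33/16. At s=-9: β = (6·(-9) - 9)/(-9 - 7) = 63/16
Result: (33/16)/(s - 7) + (63/16)/(s + 9)


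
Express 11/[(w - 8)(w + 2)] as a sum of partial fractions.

11/(w - 8)(w + 2) = α/(w - 8) + β/(w + 2). α = 11/(8 + 2) = 11/10, β = 11/(-2 - 8) = -11/10
Result: (11/10)/(w - 8) - (11/10)/(w + 2)


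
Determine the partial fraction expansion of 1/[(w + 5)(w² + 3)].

Cover-up at w = -5: P = 1/((-5)² + 3) = 1/28. Then Q = -P = -1/28, R = -P·(0 - 5) = 5/28
Result: (1/28)/(w + 5) - ((1/28)w - 5/28)/(w² + 3)


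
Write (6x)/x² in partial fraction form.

(6x) = αx + β. At x = 0: β = 6·0 + 0 = 0. Coeff of x: α = 6
Result: 6/x


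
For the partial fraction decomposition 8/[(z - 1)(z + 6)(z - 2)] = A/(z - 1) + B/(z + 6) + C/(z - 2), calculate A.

Cover-up at z = 1: A = 8/[(1 + 6)(1 - 2)] = 8/[(7)(-1)] = -8/7


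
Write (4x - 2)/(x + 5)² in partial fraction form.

(4x - 2) = α(x + 5) + β. At x = -5: β = 4·(-5) - 2 = -22. Coeff of x: α = 4
Result: 4/(x + 5) - 22/(x + 5)²


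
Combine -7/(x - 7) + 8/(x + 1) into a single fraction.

Common denominator (x - 7)(x + 1). Numerator: -7(x + 1) + 8(x - 7) = (-7x - 7) + (8x - 56) = x - 63
Result: (x - 63)/[(x - 7)(x + 1)]


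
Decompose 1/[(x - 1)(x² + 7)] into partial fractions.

Cover-up at x = 1: P = 1/(1² + 7) = 1/8. Then Q = -P = -1/8, R = -P·(0 + 1) = -1/8
Result: (1/8)/(x - 1) - ((1/8)x + 1/8)/(x² + 7)


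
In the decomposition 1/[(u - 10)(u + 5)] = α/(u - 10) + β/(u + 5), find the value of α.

Cover-up at u = 10: α = 1/(10 + 5) = 1/15


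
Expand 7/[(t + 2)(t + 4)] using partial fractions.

7/(t + 2)(t + 4) = P/(t + 2) + Q/(t + 4). P = 7/(-2 + 4) = 7/2, Q = 7/(-4 + 2) = -7/2
Result: (7/2)/(t + 2) - (7/2)/(t + 4)


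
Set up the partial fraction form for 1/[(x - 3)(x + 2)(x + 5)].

Three distinct linear factors: A/(x - 3) + B/(x + 2) + C/(x + 5)


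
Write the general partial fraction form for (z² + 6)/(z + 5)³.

Repeated linear factor (power 3): A/(z + 5) + B/(z + 5)² + C/(z + 5)³


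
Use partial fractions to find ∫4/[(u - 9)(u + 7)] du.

Decompose: 4/[(u - 9)(u + 7)] = (1/4)/(u - 9) - (1/4)/(u + 7). Integrate each term: (1/4) ln|(u - 9)| - (1/4) ln|(u + 7)| + C


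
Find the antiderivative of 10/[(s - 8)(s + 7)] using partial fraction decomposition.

Decompose: 10/[(s - 8)(s + 7)] = (2/3)/(s - 8) - (2/3)/(s + 7). Integrate each term: (2/3) ln|(s - 8)| - (2/3) ln|(s + 7)| + C


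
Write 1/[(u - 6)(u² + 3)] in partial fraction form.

Cover-up at u = 6: A = 1/(6² + 3) = 1/39. Then B = -A = -1/39, C = -A·(0 + 6) = -2/13
Result: (1/39)/(u - 6) - ((1/39)u + 2/13)/(u² + 3)


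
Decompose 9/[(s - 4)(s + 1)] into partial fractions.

9/(s - 4)(s + 1) = α/(s - 4) + β/(s + 1). α = 9/(4 + 1) = 9/5, β = 9/(-1 - 4) = -9/5
Result: (9/5)/(s - 4) - (9/5)/(s + 1)


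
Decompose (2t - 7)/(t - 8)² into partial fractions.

(2t - 7) = A(t - 8) + B. At t = 8: B = 2·8 - 7 = 9. Coeff of t: A = 2
Result: 2/(t - 8) + 9/(t - 8)²


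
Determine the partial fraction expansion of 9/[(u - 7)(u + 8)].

9/(u - 7)(u + 8) = A/(u - 7) + B/(u + 8). A = 9/(7 + 8) = 3/5, B = 9/(-8 - 7) = -3/5
Result: (3/5)/(u - 7) - (3/5)/(u + 8)


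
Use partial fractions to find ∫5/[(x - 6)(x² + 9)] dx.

Cover-up at x=6: α = 5/(6²+9) = 1/9. Coeff matching: β = -1/9, γ = -2/3. Decomposition: (1/9)/(x - 6) - ((1/9)x + 2/3)/(x² + 9). Integrate: linear → ln, quadratic → (1/2)ln + arctan: (1/9) ln|(x - 6)| - (1/18) ln(x² + 9) - (2/9) arctan(x/3) + C


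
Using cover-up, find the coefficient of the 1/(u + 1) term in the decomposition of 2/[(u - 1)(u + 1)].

Cover (u + 1), set u=-1: 2/((u - 1) at u=-1) = 2/(-2) = -1


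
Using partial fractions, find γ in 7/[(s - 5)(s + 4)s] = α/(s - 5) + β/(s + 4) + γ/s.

Cover-up at s = 0: γ = 7/[(0 - 5)(0 + 4)] = 7/[(-5)(4)] = -7/20


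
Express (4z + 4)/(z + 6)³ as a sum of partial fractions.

(4z + 4) = A(z + 6)² + B(z + 6) + C. At z = -6: C = 4·(-6) + 4 = -20. Coefficients: A = 0, B = 4
Result: 4/(z + 6)² - 20/(z + 6)³


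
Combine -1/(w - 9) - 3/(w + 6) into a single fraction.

Common denominator (w - 9)(w + 6). Numerator: -1(w + 6) - 3(w - 9) = (-w - 6) - (3w - 27) = -4w + 21
Result: (-4w + 21)/[(w - 9)(w + 6)]


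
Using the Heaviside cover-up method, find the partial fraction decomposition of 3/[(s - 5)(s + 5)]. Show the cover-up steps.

Cover (s - 5): set s=5, get A = 3/(5 + 5) = 3/10. Cover (s + 5): set s=-5, get B = 3/(-5 - 5) = -3/10.
Result: (3/10)/(s - 5) - (3/10)/(s + 5)


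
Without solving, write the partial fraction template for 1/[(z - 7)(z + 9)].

Distinct linear factors: A/(z - 7) + B/(z + 9)


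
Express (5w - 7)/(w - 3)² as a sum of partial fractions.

(5w - 7) = P(w - 3) + Q. At w = 3: Q = 5·3 - 7 = 8. Coeff of w: P = 5
Result: 5/(w - 3) + 8/(w - 3)²


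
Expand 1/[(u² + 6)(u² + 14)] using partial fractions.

Coefficient matching gives P = R = 0, Q = 1/(14-6) = 1/8, S = -Q = -1/8
Result: (1/8)/(u² + 6) - (1/8)/(u² + 14)


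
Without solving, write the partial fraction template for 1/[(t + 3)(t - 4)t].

Three distinct linear factors: P/(t + 3) + Q/(t - 4) + R/t


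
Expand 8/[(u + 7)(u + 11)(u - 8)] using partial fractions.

Using cover-up method: α = -2/15, β = 2/19, γ = 8/285
Result: (-2/15)/(u + 7) + (2/19)/(u + 11) + (8/285)/(u - 8)


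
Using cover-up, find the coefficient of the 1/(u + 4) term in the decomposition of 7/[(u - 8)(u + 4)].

Cover (u + 4), set u=-4: 7/((u - 8) at u=-4) = 7/(-12) = -7/12


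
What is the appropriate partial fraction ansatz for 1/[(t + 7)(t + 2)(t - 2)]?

Three distinct linear factors: A/(t + 7) + B/(t + 2) + C/(t - 2)


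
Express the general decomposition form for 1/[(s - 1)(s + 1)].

Distinct linear factors: P/(s - 1) + Q/(s + 1)


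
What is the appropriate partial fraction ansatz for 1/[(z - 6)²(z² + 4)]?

Repeated linear + quadratic: A/(z - 6) + B/(z - 6)² + (Cz + D)/(z² + 4)


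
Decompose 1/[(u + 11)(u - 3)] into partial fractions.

1/(u + 11)(u - 3) = α/(u + 11) + β/(u - 3). α = 1/(-11 - 3) = -1/14, β = 1/(3 + 11) = 1/14
Result: (-1/14)/(u + 11) + (1/14)/(u - 3)


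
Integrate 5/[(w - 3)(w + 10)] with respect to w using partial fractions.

Decompose: 5/[(w - 3)(w + 10)] = (5/13)/(w - 3) - (5/13)/(w + 10). Integrate each term: (5/13) ln|(w - 3)| - (5/13) ln|(w + 10)| + C


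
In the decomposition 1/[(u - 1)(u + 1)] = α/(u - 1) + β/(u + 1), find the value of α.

Cover-up at u = 1: α = 1/(1 + 1) = 1/2


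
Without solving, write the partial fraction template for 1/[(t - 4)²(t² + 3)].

Repeated linear + quadratic: α/(t - 4) + β/(t - 4)² + (γt + δ)/(t² + 3)


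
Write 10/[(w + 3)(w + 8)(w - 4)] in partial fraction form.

Using cover-up method: P = -2/7, Q = 1/6, R = 5/42
Result: (-2/7)/(w + 3) + (1/6)/(w + 8) + (5/42)/(w - 4)


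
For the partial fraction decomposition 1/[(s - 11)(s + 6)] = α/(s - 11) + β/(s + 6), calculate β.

Cover-up at s = -6: β = 1/(-6 - 11) = -1/17


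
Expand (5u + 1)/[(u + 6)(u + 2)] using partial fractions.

At u=-6: α = (5·(-6) + 1)/(-6 + 2) = 29/4. At u=-2: β = (5·(-2) + 1)/(-2 + 6) = -9/4
Result: (29/4)/(u + 6) - (9/4)/(u + 2)


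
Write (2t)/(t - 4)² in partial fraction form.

(2t) = P(t - 4) + Q. At t = 4: Q = 2·4 + 0 = 8. Coeff of t: P = 2
Result: 2/(t - 4) + 8/(t - 4)²


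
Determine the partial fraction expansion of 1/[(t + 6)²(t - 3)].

Cover-up at t=3: C = 1/(3 + 6)² = 1/81. Cover-up at t=-6: B = 1/(-6 - 3) = -1/9. Comparing t² coeff: A = -C = -1/81
Result: (-1/81)/(t + 6) - (1/9)/(t + 6)² + (1/81)/(t - 3)


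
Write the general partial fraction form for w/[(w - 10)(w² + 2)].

Linear + irreducible quadratic: α/(w - 10) + (βw + γ)/(w² + 2)


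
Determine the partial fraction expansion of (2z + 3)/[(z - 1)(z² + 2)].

At z=1: A = (2·1 + 3)/(1² + 2) = 5/3. B = -A = -5/3, C = 2 - 1·A = 1/3
Result: (5/3)/(z - 1) - ((5/3)z - 1/3)/(z² + 2)


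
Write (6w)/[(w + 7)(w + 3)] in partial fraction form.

At w=-7: A = (6·(-7) + 0)/(-7 + 3) = 21/2. At w=-3: B = (6·(-3) + 0)/(-3 + 7) = -9/2
Result: (21/2)/(w + 7) - (9/2)/(w + 3)


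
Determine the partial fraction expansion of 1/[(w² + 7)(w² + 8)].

Coefficient matching gives α = γ = 0, β = 1/(8-7) = 1, δ = -β = -1
Result: 1/(w² + 7) - 1/(w² + 8)


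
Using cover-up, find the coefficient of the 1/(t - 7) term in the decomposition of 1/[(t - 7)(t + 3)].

Cover (t - 7), set t=7: 1/((t + 3) at t=7) = 1/(10) = 1/10


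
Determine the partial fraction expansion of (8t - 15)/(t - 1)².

(8t - 15) = P(t - 1) + Q. At t = 1: Q = 8·1 - 15 = -7. Coeff of t: P = 8
Result: 8/(t - 1) - 7/(t - 1)²


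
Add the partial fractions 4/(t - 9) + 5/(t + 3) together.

Common denominator (t - 9)(t + 3). Numerator: 4(t + 3) + 5(t - 9) = (4t + 12) + (5t - 45) = 9t - 33
Result: (9t - 33)/[(t - 9)(t + 3)]


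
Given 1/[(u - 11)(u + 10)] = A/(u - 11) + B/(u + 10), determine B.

Cover-up at u = -10: B = 1/(-10 - 11) = -1/21


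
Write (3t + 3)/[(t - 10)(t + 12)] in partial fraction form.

At t=10: A = (3·10 + 3)/(10 + 12) = 3/2. At t=-12: B = (3·(-12) + 3)/(-12 - 10) = 3/2
Result: (3/2)/(t - 10) + (3/2)/(t + 12)


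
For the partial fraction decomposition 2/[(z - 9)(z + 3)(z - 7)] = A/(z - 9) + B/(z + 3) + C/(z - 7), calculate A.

Cover-up at z = 9: A = 2/[(9 + 3)(9 - 7)] = 2/[(12)(2)] = 2/24 = 1/12


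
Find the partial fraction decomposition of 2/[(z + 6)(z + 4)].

2/(z + 6)(z + 4) = A/(z + 6) + B/(z + 4). A = 2/(-6 + 4) = -1, B = 2/(-4 + 6) = 1
Result: -1/(z + 6) + 1/(z + 4)


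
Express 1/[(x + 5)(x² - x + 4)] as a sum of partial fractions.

Cover-up at x = -5: A = 1/((-5)² - 1·(-5) + 4) = 1/34. Then B = -A = -1/34, C = -A·(-1 - 5) = 3/17
Result: (1/34)/(x + 5) - ((1/34)x - 3/17)/(x² - x + 4)


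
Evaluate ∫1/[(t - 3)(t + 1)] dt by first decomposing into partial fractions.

Decompose: 1/[(t - 3)(t + 1)] = (1/4)/(t - 3) - (1/4)/(t + 1). Integrate each term: (1/4) ln|(t - 3)| - (1/4) ln|(t + 1)| + C


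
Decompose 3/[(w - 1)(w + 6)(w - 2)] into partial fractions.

Using cover-up method: P = -3/7, Q = 3/56, R = 3/8
Result: (-3/7)/(w - 1) + (3/56)/(w + 6) + (3/8)/(w - 2)


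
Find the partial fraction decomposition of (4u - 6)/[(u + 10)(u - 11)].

At u=-10: α = (4·(-10) - 6)/(-10 - 11) = 46/21. At u=11: β = (4·11 - 6)/(11 + 10) = 38/21
Result: (46/21)/(u + 10) + (38/21)/(u - 11)


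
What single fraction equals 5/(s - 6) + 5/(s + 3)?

Common denominator (s - 6)(s + 3). Numerator: 5(s + 3) + 5(s - 6) = (5s + 15) + (5s - 30) = 10s - 15
Result: (10s - 15)/[(s - 6)(s + 3)]


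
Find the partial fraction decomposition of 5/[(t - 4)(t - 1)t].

Using cover-up method: P = 5/12, Q = -5/3, R = 5/4
Result: (5/12)/(t - 4) - (5/3)/(t - 1) + (5/4)/t


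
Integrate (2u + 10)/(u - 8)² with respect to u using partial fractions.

Decompose: A = 2, B = 2·8 + 10 = 26, so (2u + 10)/(u - 8)² = 2/(u - 8) + 26/(u - 8)². Integrate: ∫ A/(u - 8) du = 2 ln|(u - 8)|; ∫ B/(u - 8)² du = -26/(u - 8). Sum: 2 ln|(u - 8)| - 26/(u - 8) + C


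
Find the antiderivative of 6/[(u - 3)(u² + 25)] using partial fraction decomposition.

Cover-up at u=3: P = 6/(3²+25) = 3/17. Coeff matching: Q = -3/17, R = -9/17. Decomposition: (3/17)/(u - 3) - ((3/17)u + 9/17)/(u² + 25). Integrate: linear → ln, quadratic → (1/2)ln + arctan: (3/17) ln|(u - 3)| - (3/34) ln(u² + 25) - (9/85) arctan(u/5) + C


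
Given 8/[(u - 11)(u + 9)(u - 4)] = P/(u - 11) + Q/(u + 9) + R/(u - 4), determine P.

Cover-up at u = 11: P = 8/[(11 + 9)(11 - 4)] = 8/[(20)(7)] = 8/140 = 2/35


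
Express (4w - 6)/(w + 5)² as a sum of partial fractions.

(4w - 6) = P(w + 5) + Q. At w = -5: Q = 4·(-5) - 6 = -26. Coeff of w: P = 4
Result: 4/(w + 5) - 26/(w + 5)²


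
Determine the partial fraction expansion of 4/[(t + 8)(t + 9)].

4/(t + 8)(t + 9) = A/(t + 8) + B/(t + 9). A = 4/(-8 + 9) = 4, B = 4/(-9 + 8) = -4
Result: 4/(t + 8) - 4/(t + 9)


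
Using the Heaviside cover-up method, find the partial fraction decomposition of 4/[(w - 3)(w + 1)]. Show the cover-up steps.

Cover (w - 3): set w=3, get α = 4/(3 + 1) = 1. Cover (w + 1): set w=-1, get β = 4/(-1 - 3) = -1.
Result: 1/(w - 3) - 1/(w + 1)


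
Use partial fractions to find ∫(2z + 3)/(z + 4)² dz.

Decompose: α = 2, β = 2·(-4) + 3 = -5, so (2z + 3)/(z + 4)² = 2/(z + 4) - 5/(z + 4)². Integrate: ∫ α/(z + 4) dz = 2 ln|(z + 4)|; ∫ β/(z + 4)² dz = 5/(z + 4). Sum: 2 ln|(z + 4)| + 5/(z + 4) + C


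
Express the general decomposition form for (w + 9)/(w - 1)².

Repeated linear factor: α/(w - 1) + β/(w - 1)²


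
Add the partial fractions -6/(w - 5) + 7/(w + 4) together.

Common denominator (w - 5)(w + 4). Numerator: -6(w + 4) + 7(w - 5) = (-6w - 24) + (7w - 35) = w - 59
Result: (w - 59)/[(w - 5)(w + 4)]


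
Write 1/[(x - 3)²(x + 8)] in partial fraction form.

Cover-up at x=-8: C = 1/(-8 - 3)² = 1/121. Cover-up at x=3: B = 1/(3 + 8) = 1/11. Comparing x² coeff: A = -C = -1/121
Result: (-1/121)/(x - 3) + (1/11)/(x - 3)² + (1/121)/(x + 8)


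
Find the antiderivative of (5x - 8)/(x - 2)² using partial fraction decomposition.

Decompose: P = 5, Q = 5·2 - 8 = 2, so (5x - 8)/(x - 2)² = 5/(x - 2) + 2/(x - 2)². Integrate: ∫ P/(x - 2) dx = 5 ln|(x - 2)|; ∫ Q/(x - 2)² dx = -2/(x - 2). Sum: 5 ln|(x - 2)| - 2/(x - 2) + C


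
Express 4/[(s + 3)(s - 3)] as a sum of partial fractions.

4/(s + 3)(s - 3) = A/(s + 3) + B/(s - 3). A = 4/(-3 - 3) = -2/3, B = 4/(3 + 3) = 2/3
Result: (-2/3)/(s + 3) + (2/3)/(s - 3)


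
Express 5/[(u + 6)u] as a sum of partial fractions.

5/(u + 6)u = P/(u + 6) + Q/u. P = 5/(-6 - 0) = -5/6, Q = 5/(0 + 6) = 5/6
Result: (-5/6)/(u + 6) + (5/6)/u


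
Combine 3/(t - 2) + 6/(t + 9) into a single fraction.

Common denominator (t - 2)(t + 9). Numerator: 3(t + 9) + 6(t - 2) = (3t + 27) + (6t - 12) = 9t + 15
Result: (9t + 15)/[(t - 2)(t + 9)]


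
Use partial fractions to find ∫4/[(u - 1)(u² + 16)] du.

Cover-up at u=1: α = 4/(1²+16) = 4/17. Coeff matching: β = -4/17, γ = -4/17. Decomposition: (4/17)/(u - 1) - ((4/17)u + 4/17)/(u² + 16). Integrate: linear → ln, quadratic → (1/2)ln + arctan: (4/17) ln|(u - 1)| - (2/17) ln(u² + 16) - (1/17) arctan(u/4) + C


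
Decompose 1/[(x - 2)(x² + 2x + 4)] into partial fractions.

Cover-up at x = 2: P = 1/(2² + 2·2 + 4) = 1/12. Then Q = -P = -1/12, R = -P·(2 + 2) = -1/3
Result: (1/12)/(x - 2) - ((1/12)x + 1/3)/(x² + 2x + 4)


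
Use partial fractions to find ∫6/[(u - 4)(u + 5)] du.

Decompose: 6/[(u - 4)(u + 5)] = (2/3)/(u - 4) - (2/3)/(u + 5). Integrate each term: (2/3) ln|(u - 4)| - (2/3) ln|(u + 5)| + C


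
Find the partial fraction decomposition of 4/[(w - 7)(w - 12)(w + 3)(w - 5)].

Using Heaviside cover-up: (-1/25)/(w - 7) + (4/525)/(w - 12) - (1/300)/(w + 3) + (1/28)/(w - 5)


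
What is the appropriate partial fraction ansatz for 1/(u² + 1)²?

Repeated quadratic factor: (Pu + Q)/(u² + 1) + (Ru + S)/(u² + 1)²


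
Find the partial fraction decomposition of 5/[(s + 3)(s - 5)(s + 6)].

Using cover-up method: A = -5/24, B = 5/88, C = 5/33
Result: (-5/24)/(s + 3) + (5/88)/(s - 5) + (5/33)/(s + 6)


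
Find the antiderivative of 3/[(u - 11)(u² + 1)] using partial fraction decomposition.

Cover-up at u=11: α = 3/(11²+1) = 3/122. Coeff matching: β = -3/122, γ = -33/122. Decomposition: (3/122)/(u - 11) - ((3/122)u + 33/122)/(u² + 1). Integrate: linear → ln, quadratic → (1/2)ln + arctan: (3/122) ln|(u - 11)| - (3/244) ln(u² + 1) - (33/122) arctan(u) + C


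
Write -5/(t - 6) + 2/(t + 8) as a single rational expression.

Common denominator (t - 6)(t + 8). Numerator: -5(t + 8) + 2(t - 6) = (-5t - 40) + (2t - 12) = -3t - 52
Result: (-3t - 52)/[(t - 6)(t + 8)]


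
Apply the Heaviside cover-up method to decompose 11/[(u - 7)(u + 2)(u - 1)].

Cover (u - 7), u=7: A = 11/[(7 + 2)(7 - 1)] = 11/54. Cover (u + 2), u=-2: B = 11/[(-2 - 7)(-2 - 1)] = 11/27. Cover (u - 1), u=1: C = 11/[(1 - 7)(1 + 2)] = -11/18.
Result: (11/54)/(u - 7) + (11/27)/(u + 2) - (11/18)/(u - 1)


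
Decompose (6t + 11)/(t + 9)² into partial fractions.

(6t + 11) = A(t + 9) + B. At t = -9: B = 6·(-9) + 11 = -43. Coeff of t: A = 6
Result: 6/(t + 9) - 43/(t + 9)²


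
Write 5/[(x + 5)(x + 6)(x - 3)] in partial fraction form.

Using cover-up method: P = -5/8, Q = 5/9, R = 5/72
Result: (-5/8)/(x + 5) + (5/9)/(x + 6) + (5/72)/(x - 3)


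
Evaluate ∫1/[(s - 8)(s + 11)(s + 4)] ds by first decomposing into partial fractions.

Cover-up: P = 1/228, Q = 1/133, R = -1/84. Decomposition: (1/228)/(s - 8) + (1/133)/(s + 11) - (1/84)/(s + 4). Integrate each term: (1/228) ln|(s - 8)| + (1/133) ln|(s + 11)| - (1/84) ln|(s + 4)| + C


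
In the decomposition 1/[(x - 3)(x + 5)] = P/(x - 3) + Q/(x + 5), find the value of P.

Cover-up at x = 3: P = 1/(3 + 5) = 1/8


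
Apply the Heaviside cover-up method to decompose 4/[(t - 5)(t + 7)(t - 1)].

Cover (t - 5), t=5: P = 4/[(5 + 7)(5 - 1)] = 1/12. Cover (t + 7), t=-7: Q = 4/[(-7 - 5)(-7 - 1)] = 1/24. Cover (t - 1), t=1: R = 4/[(1 - 5)(1 + 7)] = -1/8.
Result: (1/12)/(t - 5) + (1/24)/(t + 7) - (1/8)/(t - 1)


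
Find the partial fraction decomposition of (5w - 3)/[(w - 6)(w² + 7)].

At w=6: A = (5·6 - 3)/(6² + 7) = 27/43. B = -A = -27/43, C = 5 - 6·A = 53/43
Result: (27/43)/(w - 6) - ((27/43)w - 53/43)/(w² + 7)


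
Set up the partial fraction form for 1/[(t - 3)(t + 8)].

Distinct linear factors: α/(t - 3) + β/(t + 8)


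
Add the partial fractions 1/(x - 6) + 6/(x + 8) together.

Common denominator (x - 6)(x + 8). Numerator: 1(x + 8) + 6(x - 6) = (x + 8) + (6x - 36) = 7x - 28
Result: (7x - 28)/[(x - 6)(x + 8)]


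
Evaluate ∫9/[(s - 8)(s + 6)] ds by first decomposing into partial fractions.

Decompose: 9/[(s - 8)(s + 6)] = (9/14)/(s - 8) - (9/14)/(s + 6). Integrate each term: (9/14) ln|(s - 8)| - (9/14) ln|(s + 6)| + C


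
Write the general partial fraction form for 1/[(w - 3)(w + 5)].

Distinct linear factors: P/(w - 3) + Q/(w + 5)


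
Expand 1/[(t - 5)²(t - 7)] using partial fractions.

Cover-up at t=7: γ = 1/(7 - 5)² = 1/4. Cover-up at t=5: β = 1/(5 - 7) = -1/2. Comparing t² coeff: α = -γ = -1/4
Result: (-1/4)/(t - 5) - (1/2)/(t - 5)² + (1/4)/(t - 7)


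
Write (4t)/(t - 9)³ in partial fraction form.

(4t) = A(t - 9)² + B(t - 9) + C. At t = 9: C = 4·9 + 0 = 36. Coefficients: A = 0, B = 4
Result: 4/(t - 9)² + 36/(t - 9)³


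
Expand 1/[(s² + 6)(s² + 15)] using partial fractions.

Coefficient matching gives α = γ = 0, β = 1/(15-6) = 1/9, δ = -β = -1/9
Result: (1/9)/(s² + 6) - (1/9)/(s² + 15)


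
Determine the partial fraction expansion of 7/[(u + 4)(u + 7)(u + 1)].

Using cover-up method: P = -7/9, Q = 7/18, R = 7/18
Result: (-7/9)/(u + 4) + (7/18)/(u + 7) + (7/18)/(u + 1)


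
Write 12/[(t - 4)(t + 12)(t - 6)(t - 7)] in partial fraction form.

Using Heaviside cover-up: (1/8)/(t - 4) - (1/456)/(t + 12) - (1/3)/(t - 6) + (4/19)/(t - 7)


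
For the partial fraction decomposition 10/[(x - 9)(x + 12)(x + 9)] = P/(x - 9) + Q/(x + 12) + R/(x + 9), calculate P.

Cover-up at x = 9: P = 10/[(9 + 12)(9 + 9)] = 10/[(21)(18)] = 10/378 = 5/189


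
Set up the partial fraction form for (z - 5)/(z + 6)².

Repeated linear factor: A/(z + 6) + B/(z + 6)²


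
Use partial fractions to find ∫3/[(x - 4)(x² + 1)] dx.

Cover-up at x=4: A = 3/(4²+1) = 3/17. Coeff matching: B = -3/17, C = -12/17. Decomposition: (3/17)/(x - 4) - ((3/17)x + 12/17)/(x² + 1). Integrate: linear → ln, quadratic → (1/2)ln + arctan: (3/17) ln|(x - 4)| - (3/34) ln(x² + 1) - (12/17) arctan(x) + C


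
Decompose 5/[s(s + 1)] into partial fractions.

5/s(s + 1) = A/s + B/(s + 1). A = 5/(0 + 1) = 5, B = 5/(-1 - 0) = -5
Result: 5/s - 5/(s + 1)


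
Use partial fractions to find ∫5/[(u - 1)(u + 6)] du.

Decompose: 5/[(u - 1)(u + 6)] = (5/7)/(u - 1) - (5/7)/(u + 6). Integrate each term: (5/7) ln|(u - 1)| - (5/7) ln|(u + 6)| + C


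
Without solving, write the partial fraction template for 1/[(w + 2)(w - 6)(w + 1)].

Three distinct linear factors: A/(w + 2) + B/(w - 6) + C/(w + 1)


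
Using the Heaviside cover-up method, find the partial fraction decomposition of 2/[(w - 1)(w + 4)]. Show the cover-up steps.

Cover (w - 1): set w=1, get P = 2/(1 + 4) = 2/5. Cover (w + 4): set w=-4, get Q = 2/(-4 - 1) = -2/5.
Result: (2/5)/(w - 1) - (2/5)/(w + 4)


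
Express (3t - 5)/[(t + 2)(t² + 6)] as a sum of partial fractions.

At t=-2: α = (3·(-2) - 5)/((-2)² + 6) = -11/10. β = -α = 11/10, γ = 3 - (-2)·α = 4/5
Result: (-11/10)/(t + 2) + ((11/10)t + 4/5)/(t² + 6)


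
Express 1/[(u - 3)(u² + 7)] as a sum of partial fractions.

Cover-up at u = 3: α = 1/(3² + 7) = 1/16. Then β = -α = -1/16, γ = -α·(0 + 3) = -3/16
Result: (1/16)/(u - 3) - ((1/16)u + 3/16)/(u² + 7)


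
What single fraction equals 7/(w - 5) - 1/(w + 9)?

Common denominator (w - 5)(w + 9). Numerator: 7(w + 9) - 1(w - 5) = (7w + 63) - (w - 5) = 6w + 68
Result: (6w + 68)/[(w - 5)(w + 9)]


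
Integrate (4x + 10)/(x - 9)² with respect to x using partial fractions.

Decompose: P = 4, Q = 4·9 + 10 = 46, so (4x + 10)/(x - 9)² = 4/(x - 9) + 46/(x - 9)². Integrate: ∫ P/(x - 9) dx = 4 ln|(x - 9)|; ∫ Q/(x - 9)² dx = -46/(x - 9). Sum: 4 ln|(x - 9)| - 46/(x - 9) + C


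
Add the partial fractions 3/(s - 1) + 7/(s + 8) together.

Common denominator (s - 1)(s + 8). Numerator: 3(s + 8) + 7(s - 1) = (3s + 24) + (7s - 7) = 10s + 17
Result: (10s + 17)/[(s - 1)(s + 8)]


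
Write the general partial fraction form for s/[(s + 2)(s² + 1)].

Linear + irreducible quadratic: A/(s + 2) + (Bs + C)/(s² + 1)


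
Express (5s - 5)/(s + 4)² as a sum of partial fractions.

(5s - 5) = A(s + 4) + B. At s = -4: B = 5·(-4) - 5 = -25. Coeff of s: A = 5
Result: 5/(s + 4) - 25/(s + 4)²


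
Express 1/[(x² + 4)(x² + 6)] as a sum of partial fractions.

Coefficient matching gives P = R = 0, Q = 1/(6-4) = 1/2, S = -Q = -1/2
Result: (1/2)/(x² + 4) - (1/2)/(x² + 6)


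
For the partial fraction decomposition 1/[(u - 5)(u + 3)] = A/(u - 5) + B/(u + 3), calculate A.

Cover-up at u = 5: A = 1/(5 + 3) = 1/8


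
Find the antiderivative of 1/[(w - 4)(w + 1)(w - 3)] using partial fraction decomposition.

Cover-up: A = 1/5, B = 1/20, C = -1/4. Decomposition: (1/5)/(w - 4) + (1/20)/(w + 1) - (1/4)/(w - 3). Integrate each term: (1/5) ln|(w - 4)| + (1/20) ln|(w + 1)| - (1/4) ln|(w - 3)| + C


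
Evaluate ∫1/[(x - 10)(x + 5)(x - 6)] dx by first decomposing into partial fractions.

Cover-up: α = 1/60, β = 1/165, γ = -1/44. Decomposition: (1/60)/(x - 10) + (1/165)/(x + 5) - (1/44)/(x - 6). Integrate each term: (1/60) ln|(x - 10)| + (1/165) ln|(x + 5)| - (1/44) ln|(x - 6)| + C


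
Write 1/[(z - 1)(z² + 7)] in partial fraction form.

Cover-up at z = 1: A = 1/(1² + 7) = 1/8. Then B = -A = -1/8, C = -A·(0 + 1) = -1/8
Result: (1/8)/(z - 1) - ((1/8)z + 1/8)/(z² + 7)


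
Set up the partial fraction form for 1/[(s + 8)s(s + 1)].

Three distinct linear factors: A/(s + 8) + B/s + C/(s + 1)


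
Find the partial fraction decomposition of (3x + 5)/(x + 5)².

(3x + 5) = A(x + 5) + B. At x = -5: B = 3·(-5) + 5 = -10. Coeff of x: A = 3
Result: 3/(x + 5) - 10/(x + 5)²


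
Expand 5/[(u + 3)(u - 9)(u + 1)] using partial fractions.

Using cover-up method: P = 5/24, Q = 1/24, R = -1/4
Result: (5/24)/(u + 3) + (1/24)/(u - 9) - (1/4)/(u + 1)


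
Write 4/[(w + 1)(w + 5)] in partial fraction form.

4/(w + 1)(w + 5) = A/(w + 1) + B/(w + 5). A = 4/(-1 + 5) = 1, B = 4/(-5 + 1) = -1
Result: 1/(w + 1) - 1/(w + 5)


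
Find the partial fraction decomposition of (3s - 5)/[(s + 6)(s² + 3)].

At s=-6: P = (3·(-6) - 5)/((-6)² + 3) = -23/39. Q = -P = 23/39, R = 3 - (-6)·P = -7/13
Result: (-23/39)/(s + 6) + ((23/39)s - 7/13)/(s² + 3)


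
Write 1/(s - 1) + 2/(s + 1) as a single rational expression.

Common denominator (s - 1)(s + 1). Numerator: 1(s + 1) + 2(s - 1) = (s + 1) + (2s - 2) = 3s - 1
Result: (3s - 1)/[(s - 1)(s + 1)]


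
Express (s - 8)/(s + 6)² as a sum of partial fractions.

(s - 8) = α(s + 6) + β. At s = -6: β = 1·(-6) - 8 = -14. Coeff of s: α = 1
Result: 1/(s + 6) - 14/(s + 6)²


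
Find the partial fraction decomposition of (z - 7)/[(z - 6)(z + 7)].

At z=6: P = (1·6 - 7)/(6 + 7) = -1/13. At z=-7: Q = (1·(-7) - 7)/(-7 - 6) = 14/13
Result: (-1/13)/(z - 6) + (14/13)/(z + 7)


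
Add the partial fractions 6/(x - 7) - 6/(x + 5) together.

Common denominator (x - 7)(x + 5). Numerator: 6(x + 5) - 6(x - 7) = (6x + 30) - (6x - 42) = 72
Result: (72)/[(x - 7)(x + 5)]


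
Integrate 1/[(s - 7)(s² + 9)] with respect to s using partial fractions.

Cover-up at s=7: P = 1/(7²+9) = 1/58. Coeff matching: Q = -1/58, R = -7/58. Decomposition: (1/58)/(s - 7) - ((1/58)s + 7/58)/(s² + 9). Integrate: linear → ln, quadratic → (1/2)ln + arctan: (1/58) ln|(s - 7)| - (1/116) ln(s² + 9) - (7/174) arctan(s/3) + C


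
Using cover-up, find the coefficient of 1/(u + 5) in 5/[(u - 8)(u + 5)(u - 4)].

Cover (u + 5), set u=-5: 5/[(-5 - 8)(-5 - 4)] = 5/117


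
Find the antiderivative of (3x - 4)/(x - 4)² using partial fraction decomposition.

Decompose: P = 3, Q = 3·4 - 4 = 8, so (3x - 4)/(x - 4)² = 3/(x - 4) + 8/(x - 4)². Integrate: ∫ P/(x - 4) dx = 3 ln|(x - 4)|; ∫ Q/(x - 4)² dx = -8/(x - 4). Sum: 3 ln|(x - 4)| - 8/(x - 4) + C


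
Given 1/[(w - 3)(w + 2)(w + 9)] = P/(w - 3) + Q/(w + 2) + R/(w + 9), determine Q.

Cover-up at w = -2: Q = 1/[(-2 - 3)(-2 + 9)] = 1/[(-5)(7)] = -1/35


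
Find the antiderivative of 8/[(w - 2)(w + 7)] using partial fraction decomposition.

Decompose: 8/[(w - 2)(w + 7)] = (8/9)/(w - 2) - (8/9)/(w + 7). Integrate each term: (8/9) ln|(w - 2)| - (8/9) ln|(w + 7)| + C


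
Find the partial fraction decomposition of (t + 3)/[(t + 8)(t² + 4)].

At t=-8: A = (1·(-8) + 3)/((-8)² + 4) = -5/68. B = -A = 5/68, C = 1 - (-8)·A = 7/17
Result: (-5/68)/(t + 8) + ((5/68)t + 7/17)/(t² + 4)


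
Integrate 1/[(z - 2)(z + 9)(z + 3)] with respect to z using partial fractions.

Cover-up: α = 1/55, β = 1/66, γ = -1/30. Decomposition: (1/55)/(z - 2) + (1/66)/(z + 9) - (1/30)/(z + 3). Integrate each term: (1/55) ln|(z - 2)| + (1/66) ln|(z + 9)| - (1/30) ln|(z + 3)| + C


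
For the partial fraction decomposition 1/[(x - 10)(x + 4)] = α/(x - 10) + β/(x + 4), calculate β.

Cover-up at x = -4: β = 1/(-4 - 10) = -1/14


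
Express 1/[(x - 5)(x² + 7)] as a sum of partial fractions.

Cover-up at x = 5: P = 1/(5² + 7) = 1/32. Then Q = -P = -1/32, R = -P·(0 + 5) = -5/32
Result: (1/32)/(x - 5) - ((1/32)x + 5/32)/(x² + 7)


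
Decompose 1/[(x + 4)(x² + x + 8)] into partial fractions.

Cover-up at x = -4: α = 1/((-4)² + 1·(-4) + 8) = 1/20. Then β = -α = -1/20, γ = -α·(1 - 4) = 3/20
Result: (1/20)/(x + 4) - ((1/20)x - 3/20)/(x² + x + 8)


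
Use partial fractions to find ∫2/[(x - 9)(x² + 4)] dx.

Cover-up at x=9: A = 2/(9²+4) = 2/85. Coeff matching: B = -2/85, C = -18/85. Decomposition: (2/85)/(x - 9) - ((2/85)x + 18/85)/(x² + 4). Integrate: linear → ln, quadratic → (1/2)ln + arctan: (2/85) ln|(x - 9)| - (1/85) ln(x² + 4) - (9/85) arctan(x/2) + C


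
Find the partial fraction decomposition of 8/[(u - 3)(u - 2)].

8/(u - 3)(u - 2) = A/(u - 3) + B/(u - 2). A = 8/(3 - 2) = 8, B = 8/(2 - 3) = -8
Result: 8/(u - 3) - 8/(u - 2)


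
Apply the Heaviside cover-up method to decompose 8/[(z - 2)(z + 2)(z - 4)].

Cover (z - 2), z=2: P = 8/[(2 + 2)(2 - 4)] = -1. Cover (z + 2), z=-2: Q = 8/[(-2 - 2)(-2 - 4)] = 1/3. Cover (z - 4), z=4: R = 8/[(4 - 2)(4 + 2)] = 2/3.
Result: -1/(z - 2) + (1/3)/(z + 2) + (2/3)/(z - 4)


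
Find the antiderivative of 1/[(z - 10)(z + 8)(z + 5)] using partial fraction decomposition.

Cover-up: α = 1/270, β = 1/54, γ = -1/45. Decomposition: (1/270)/(z - 10) + (1/54)/(z + 8) - (1/45)/(z + 5). Integrate each term: (1/270) ln|(z - 10)| + (1/54) ln|(z + 8)| - (1/45) ln|(z + 5)| + C


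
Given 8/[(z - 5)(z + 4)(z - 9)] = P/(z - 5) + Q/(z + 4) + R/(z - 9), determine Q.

Cover-up at z = -4: Q = 8/[(-4 - 5)(-4 - 9)] = 8/[(-9)(-13)] = 8/117


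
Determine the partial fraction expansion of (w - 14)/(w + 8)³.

(w - 14) = A(w + 8)² + B(w + 8) + C. At w = -8: C = 1·(-8) - 14 = -22. Coefficients: A = 0, B = 1
Result: 1/(w + 8)² - 22/(w + 8)³


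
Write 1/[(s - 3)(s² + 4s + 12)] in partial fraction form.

Cover-up at s = 3: α = 1/(3² + 4·3 + 12) = 1/33. Then β = -α = -1/33, γ = -α·(4 + 3) = -7/33
Result: (1/33)/(s - 3) - ((1/33)s + 7/33)/(s² + 4s + 12)


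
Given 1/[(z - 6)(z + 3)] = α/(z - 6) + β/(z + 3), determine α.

Cover-up at z = 6: α = 1/(6 + 3) = 1/9


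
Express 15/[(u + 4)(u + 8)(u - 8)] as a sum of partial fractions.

Using cover-up method: P = -5/16, Q = 15/64, R = 5/64
Result: (-5/16)/(u + 4) + (15/64)/(u + 8) + (5/64)/(u - 8)


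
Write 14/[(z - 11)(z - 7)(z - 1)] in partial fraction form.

Using cover-up method: A = 7/20, B = -7/12, C = 7/30
Result: (7/20)/(z - 11) - (7/12)/(z - 7) + (7/30)/(z - 1)


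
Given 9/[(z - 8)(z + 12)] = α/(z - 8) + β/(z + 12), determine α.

Cover-up at z = 8: α = 9/(8 + 12) = 9/20


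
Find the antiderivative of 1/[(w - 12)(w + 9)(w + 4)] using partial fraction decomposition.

Cover-up: α = 1/336, β = 1/105, γ = -1/80. Decomposition: (1/336)/(w - 12) + (1/105)/(w + 9) - (1/80)/(w + 4). Integrate each term: (1/336) ln|(w - 12)| + (1/105) ln|(w + 9)| - (1/80) ln|(w + 4)| + C


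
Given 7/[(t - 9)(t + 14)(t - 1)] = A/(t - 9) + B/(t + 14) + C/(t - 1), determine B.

Cover-up at t = -14: B = 7/[(-14 - 9)(-14 - 1)] = 7/[(-23)(-15)] = 7/345


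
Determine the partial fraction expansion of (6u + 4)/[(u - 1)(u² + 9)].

At u=1: A = (6·1 + 4)/(1² + 9) = 1. B = -A = -1, C = 6 - 1·A = 5
Result: 1/(u - 1) - (u - 5)/(u² + 9)


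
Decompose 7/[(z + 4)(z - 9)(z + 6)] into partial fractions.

Using cover-up method: A = -7/26, B = 7/195, C = 7/30
Result: (-7/26)/(z + 4) + (7/195)/(z - 9) + (7/30)/(z + 6)


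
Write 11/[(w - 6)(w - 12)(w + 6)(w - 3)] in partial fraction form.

Using Heaviside cover-up: (-11/216)/(w - 6) + (11/972)/(w - 12) - (11/1944)/(w + 6) + (11/243)/(w - 3)


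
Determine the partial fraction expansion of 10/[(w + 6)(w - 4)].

10/(w + 6)(w - 4) = A/(w + 6) + B/(w - 4). A = 10/(-6 - 4) = -1, B = 10/(4 + 6) = 1
Result: -1/(w + 6) + 1/(w - 4)


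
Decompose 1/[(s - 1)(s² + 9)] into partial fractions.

Cover-up at s = 1: α = 1/(1² + 9) = 1/10. Then β = -α = -1/10, γ = -α·(0 + 1) = -1/10
Result: (1/10)/(s - 1) - ((1/10)s + 1/10)/(s² + 9)


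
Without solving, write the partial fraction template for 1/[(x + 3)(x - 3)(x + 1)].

Three distinct linear factors: A/(x + 3) + B/(x - 3) + C/(x + 1)


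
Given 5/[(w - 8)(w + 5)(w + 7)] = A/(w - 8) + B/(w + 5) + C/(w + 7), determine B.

Cover-up at w = -5: B = 5/[(-5 - 8)(-5 + 7)] = 5/[(-13)(2)] = -5/26


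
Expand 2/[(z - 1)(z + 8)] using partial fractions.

2/(z - 1)(z + 8) = P/(z - 1) + Q/(z + 8). P = 2/(1 + 8) = 2/9, Q = 2/(-8 - 1) = -2/9
Result: (2/9)/(z - 1) - (2/9)/(z + 8)


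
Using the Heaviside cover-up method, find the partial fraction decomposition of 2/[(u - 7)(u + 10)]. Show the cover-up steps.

Cover (u - 7): set u=7, get α = 2/(7 + 10) = 2/17. Cover (u + 10): set u=-10, get β = 2/(-10 - 7) = -2/17.
Result: (2/17)/(u - 7) - (2/17)/(u + 10)


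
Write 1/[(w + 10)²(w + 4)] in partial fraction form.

Cover-up at w=-4: γ = 1/(-4 + 10)² = 1/36. Cover-up at w=-10: β = 1/(-10 + 4) = -1/6. Comparing w² coeff: α = -γ = -1/36
Result: (-1/36)/(w + 10) - (1/6)/(w + 10)² + (1/36)/(w + 4)


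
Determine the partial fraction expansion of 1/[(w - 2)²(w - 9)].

Cover-up at w=9: C = 1/(9 - 2)² = 1/49. Cover-up at w=2: B = 1/(2 - 9) = -1/7. Comparing w² coeff: A = -C = -1/49
Result: (-1/49)/(w - 2) - (1/7)/(w - 2)² + (1/49)/(w - 9)


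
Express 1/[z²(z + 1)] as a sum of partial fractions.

Cover-up at z=-1: R = 1/(-1 - 0)² = 1. Cover-up at z=0: Q = 1/(0 + 1) = 1. Comparing z² coeff: P = -R = -1
Result: -1/z + 1/z² + 1/(z + 1)


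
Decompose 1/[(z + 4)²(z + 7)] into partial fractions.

Cover-up at z=-7: γ = 1/(-7 + 4)² = 1/9. Cover-up at z=-4: β = 1/(-4 + 7) = 1/3. Comparing z² coeff: α = -γ = -1/9
Result: (-1/9)/(z + 4) + (1/3)/(z + 4)² + (1/9)/(z + 7)


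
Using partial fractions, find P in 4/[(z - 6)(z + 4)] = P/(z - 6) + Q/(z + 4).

Cover-up at z = 6: P = 4/(6 + 4) = 4/10 = 2/5


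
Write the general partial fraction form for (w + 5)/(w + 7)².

Repeated linear factor: P/(w + 7) + Q/(w + 7)²


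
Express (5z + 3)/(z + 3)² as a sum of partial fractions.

(5z + 3) = A(z + 3) + B. At z = -3: B = 5·(-3) + 3 = -12. Coeff of z: A = 5
Result: 5/(z + 3) - 12/(z + 3)²


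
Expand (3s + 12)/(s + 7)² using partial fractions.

(3s + 12) = A(s + 7) + B. At s = -7: B = 3·(-7) + 12 = -9. Coeff of s: A = 3
Result: 3/(s + 7) - 9/(s + 7)²


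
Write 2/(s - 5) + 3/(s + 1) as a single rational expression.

Common denominator (s - 5)(s + 1). Numerator: 2(s + 1) + 3(s - 5) = (2s + 2) + (3s - 15) = 5s - 13
Result: (5s - 13)/[(s - 5)(s + 1)]


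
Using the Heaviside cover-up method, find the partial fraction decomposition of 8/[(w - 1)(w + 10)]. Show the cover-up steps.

Cover (w - 1): set w=1, get A = 8/(1 + 10) = 8/11. Cover (w + 10): set w=-10, get B = 8/(-10 - 1) = -8/11.
Result: (8/11)/(w - 1) - (8/11)/(w + 10)


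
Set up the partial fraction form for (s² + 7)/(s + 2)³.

Repeated linear factor (power 3): P/(s + 2) + Q/(s + 2)² + R/(s + 2)³


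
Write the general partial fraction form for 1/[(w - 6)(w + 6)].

Distinct linear factors: P/(w - 6) + Q/(w + 6)


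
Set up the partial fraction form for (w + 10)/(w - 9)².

Repeated linear factor: A/(w - 9) + B/(w - 9)²


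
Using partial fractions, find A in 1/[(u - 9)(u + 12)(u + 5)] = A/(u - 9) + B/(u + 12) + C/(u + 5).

Cover-up at u = 9: A = 1/[(9 + 12)(9 + 5)] = 1/[(21)(14)] = 1/294


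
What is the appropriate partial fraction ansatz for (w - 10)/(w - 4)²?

Repeated linear factor: P/(w - 4) + Q/(w - 4)²


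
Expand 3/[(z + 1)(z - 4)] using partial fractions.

3/(z + 1)(z - 4) = A/(z + 1) + B/(z - 4). A = 3/(-1 - 4) = -3/5, B = 3/(4 + 1) = 3/5
Result: (-3/5)/(z + 1) + (3/5)/(z - 4)


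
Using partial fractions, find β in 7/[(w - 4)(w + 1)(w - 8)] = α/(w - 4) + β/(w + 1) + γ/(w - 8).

Cover-up at w = -1: β = 7/[(-1 - 4)(-1 - 8)] = 7/[(-5)(-9)] = 7/45


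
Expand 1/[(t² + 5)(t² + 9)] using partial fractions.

Coefficient matching gives P = R = 0, Q = 1/(9-5) = 1/4, S = -Q = -1/4
Result: (1/4)/(t² + 5) - (1/4)/(t² + 9)
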